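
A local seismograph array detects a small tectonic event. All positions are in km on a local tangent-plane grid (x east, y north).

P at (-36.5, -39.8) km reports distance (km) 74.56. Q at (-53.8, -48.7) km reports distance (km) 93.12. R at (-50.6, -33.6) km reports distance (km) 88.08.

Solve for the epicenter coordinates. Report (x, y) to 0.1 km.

Circle about each station: (x + 36.5)² + (y + 39.8)² = 74.56²; (x + 53.8)² + (y + 48.7)² = 93.12²; (x + 50.6)² + (y + 33.6)² = 88.08².
Subtracting pairs of circle equations eliminates x²+y² and gives linear equations (the radical axes):
-34.6 x − 17.8 y = -762.30
-28.2 x + 12.4 y = -1425.86
Solving the 2×2 system: x ≈ 37.4, y ≈ -29.9 km.
Check against P (with the unrounded x, y): √((x + 36.5)²+(y + 39.8)²) = 74.57 ≈ 74.56 km. ✓

(37.4, -29.9)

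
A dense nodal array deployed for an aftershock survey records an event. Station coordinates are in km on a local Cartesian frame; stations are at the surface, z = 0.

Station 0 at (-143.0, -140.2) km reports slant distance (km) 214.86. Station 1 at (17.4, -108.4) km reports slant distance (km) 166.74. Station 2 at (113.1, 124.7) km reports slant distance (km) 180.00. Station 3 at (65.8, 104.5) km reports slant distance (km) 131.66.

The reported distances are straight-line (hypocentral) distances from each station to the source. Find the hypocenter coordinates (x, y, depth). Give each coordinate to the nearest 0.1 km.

Each station gives a sphere (x−x_i)² + (y−y_i)² + z² = d_i² (stations at z=0).
Subtracting the Station 0 sphere from Station 1 and Station 2: z² cancels, leaving linear equations in x and y:
320.8 x + 63.6 y = -9689.13
512.2 x + 529.8 y = 2001.48
Solving: x ≈ -38.291, y ≈ 40.797 km (keep extra digits for the depth step; rounded: -38.3, 40.8).
Then from the Station 0 sphere: z² = 214.86² − (x + 143.0)² − (y + 140.2)² with x = -38.291, y = 40.797, so z ≈ 49.406 ≈ 49.4 km.

x ≈ -38.3 km, y ≈ 40.8 km, depth ≈ 49.4 km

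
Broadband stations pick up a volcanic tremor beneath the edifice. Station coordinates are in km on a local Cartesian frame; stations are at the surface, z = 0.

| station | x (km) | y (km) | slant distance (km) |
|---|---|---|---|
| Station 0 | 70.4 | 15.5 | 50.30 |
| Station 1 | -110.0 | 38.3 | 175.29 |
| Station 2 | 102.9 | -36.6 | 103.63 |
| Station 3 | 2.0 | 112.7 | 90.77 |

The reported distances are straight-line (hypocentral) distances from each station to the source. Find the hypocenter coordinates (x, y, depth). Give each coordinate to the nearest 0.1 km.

(61.6, 52.6, 32.8)

Each station gives a sphere (x−x_i)² + (y−y_i)² + z² = d_i² (stations at z=0).
Subtracting the Station 0 sphere from Station 1 and Station 2: z² cancels, leaving linear equations in x and y:
-360.8 x + 45.6 y = -19826.01
65.0 x − 104.2 y = -1477.53
Solving: x ≈ 61.599, y ≈ 52.605 km (keep extra digits for the depth step; rounded: 61.6, 52.6).
Then from the Station 0 sphere: z² = 50.30² − (x − 70.4)² − (y − 15.5)² with x = 61.599, y = 52.605, so z ≈ 32.800 ≈ 32.8 km.
Check against Station 3 (with the unrounded solution): distance 90.77 ≈ 90.77 km. ✓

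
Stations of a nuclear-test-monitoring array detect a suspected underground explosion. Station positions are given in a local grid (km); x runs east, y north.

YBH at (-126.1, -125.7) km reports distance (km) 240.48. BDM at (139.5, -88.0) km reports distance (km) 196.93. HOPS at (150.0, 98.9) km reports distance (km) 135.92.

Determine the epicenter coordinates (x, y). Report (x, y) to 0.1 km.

17.9 km east, 66.9 km north

Circle about each station: (x + 126.1)² + (y + 125.7)² = 240.48²; (x − 139.5)² + (y + 88.0)² = 196.93²; (x − 150.0)² + (y − 98.9)² = 135.92².
Subtracting pairs of circle equations eliminates x²+y² and gives linear equations (the radical axes):
531.2 x + 75.4 y = 14551.76
552.2 x + 449.2 y = 39935.89
Solving the 2×2 system: x ≈ 17.9, y ≈ 66.9 km.
Check against YBH (with the unrounded x, y): √((x + 126.1)²+(y + 125.7)²) = 240.48 ≈ 240.48 km. ✓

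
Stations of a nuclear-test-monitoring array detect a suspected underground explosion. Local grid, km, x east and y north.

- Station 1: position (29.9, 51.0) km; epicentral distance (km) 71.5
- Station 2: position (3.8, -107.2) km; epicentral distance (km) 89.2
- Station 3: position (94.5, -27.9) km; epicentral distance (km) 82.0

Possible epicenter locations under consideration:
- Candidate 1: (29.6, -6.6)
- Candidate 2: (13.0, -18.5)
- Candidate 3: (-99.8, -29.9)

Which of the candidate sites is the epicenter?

Candidate 2

For each candidate, compare |candidate − station| to the reported distance:
Candidate 1: residuals Station 1 13.9, Station 2 14.7, Station 3 13.7 → max 14.7 km
Candidate 2: residuals Station 1 0.0, Station 2 0.0, Station 3 0.0 → max 0.0 km
Candidate 3: residuals Station 1 81.4, Station 2 40.1, Station 3 112.3 → max 112.3 km
Only Candidate 2 has all residuals ≈ 0.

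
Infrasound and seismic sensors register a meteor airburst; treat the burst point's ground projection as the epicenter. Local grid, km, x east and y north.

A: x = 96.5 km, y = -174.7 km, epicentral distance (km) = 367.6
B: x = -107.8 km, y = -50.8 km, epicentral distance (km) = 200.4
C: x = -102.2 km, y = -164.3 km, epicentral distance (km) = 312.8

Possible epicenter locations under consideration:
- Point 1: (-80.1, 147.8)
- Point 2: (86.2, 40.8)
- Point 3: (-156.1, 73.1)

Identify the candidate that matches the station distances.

Point 1

For each candidate, compare |candidate − station| to the reported distance:
Point 1: residuals A 0.1, B 0.1, C 0.1 → max 0.1 km
Point 2: residuals A 151.9, B 14.1, C 34.3 → max 151.9 km
Point 3: residuals A 13.7, B 67.4, C 69.4 → max 69.4 km
Only Point 1 has all residuals ≈ 0.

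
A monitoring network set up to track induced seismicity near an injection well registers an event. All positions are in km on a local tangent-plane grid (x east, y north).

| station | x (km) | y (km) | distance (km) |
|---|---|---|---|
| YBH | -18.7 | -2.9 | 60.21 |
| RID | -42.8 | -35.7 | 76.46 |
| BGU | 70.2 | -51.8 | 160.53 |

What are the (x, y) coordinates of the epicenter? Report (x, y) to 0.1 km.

(-62.8, 38.1)

Circle about each station: (x + 18.7)² + (y + 2.9)² = 60.21²; (x + 42.8)² + (y + 35.7)² = 76.46²; (x − 70.2)² + (y + 51.8)² = 160.53².
Subtracting the YBH equation from the RID and BGU equations removes the quadratic terms:
-48.2 x − 65.6 y = 527.34
177.8 x − 97.8 y = -14891.46
Solving the 2×2 system: x ≈ -62.8, y ≈ 38.1 km.
Check against YBH (with the unrounded x, y): √((x + 18.7)²+(y + 2.9)²) = 60.21 ≈ 60.21 km. ✓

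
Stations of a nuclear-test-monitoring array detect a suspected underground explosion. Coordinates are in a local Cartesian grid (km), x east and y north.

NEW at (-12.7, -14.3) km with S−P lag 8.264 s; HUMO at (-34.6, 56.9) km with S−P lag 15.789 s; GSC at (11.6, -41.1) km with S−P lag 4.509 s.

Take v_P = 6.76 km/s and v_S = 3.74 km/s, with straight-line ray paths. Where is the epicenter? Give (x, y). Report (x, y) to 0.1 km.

49.1 km east, -45.4 km north

Distance from S−P lag: d = Δt · v_P v_S / (v_P − v_S) = Δt · (6.76·3.74)/(6.76−3.74) ≈ 8.3717·Δt.
So d_NEW = 69.18, d_HUMO = 132.18, d_GSC = 37.75 km.
Circle about each station: (x + 12.7)² + (y + 14.3)² = 69.18²; (x + 34.6)² + (y − 56.9)² = 132.18²; (x − 11.6)² + (y + 41.1)² = 37.75².
Subtracting the NEW equation from the HUMO and GSC equations removes the quadratic terms:
-43.8 x + 142.4 y = -8616.69
48.6 x − 53.6 y = 4818.80
Solving the 2×2 system: x ≈ 49.1, y ≈ -45.4 km.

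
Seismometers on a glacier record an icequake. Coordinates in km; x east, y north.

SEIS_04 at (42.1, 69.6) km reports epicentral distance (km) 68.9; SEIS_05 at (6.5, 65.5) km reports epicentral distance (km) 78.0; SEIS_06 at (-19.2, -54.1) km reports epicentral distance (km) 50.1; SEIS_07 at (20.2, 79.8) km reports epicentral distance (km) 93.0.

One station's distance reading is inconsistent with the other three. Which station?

Solve using three stations at a time. Using SEIS_05, SEIS_06, SEIS_07 (subtract circle equations pairwise → linear system) gives (x, y) ≈ (8.6, -12.4).
Distances from that point to each station vs reported:
  SEIS_04: calculated 88.6 vs reported 68.9 → residual 19.7 km
  SEIS_05: calculated 78.0 vs reported 78.0 → residual 0.0 km
  SEIS_06: calculated 50.1 vs reported 50.1 → residual 0.0 km
  SEIS_07: calculated 93.0 vs reported 93.0 → residual 0.0 km
SEIS_05, SEIS_06, SEIS_07 are mutually consistent (residuals ≈ 0); SEIS_04 is off by 19.7 km.

SEIS_04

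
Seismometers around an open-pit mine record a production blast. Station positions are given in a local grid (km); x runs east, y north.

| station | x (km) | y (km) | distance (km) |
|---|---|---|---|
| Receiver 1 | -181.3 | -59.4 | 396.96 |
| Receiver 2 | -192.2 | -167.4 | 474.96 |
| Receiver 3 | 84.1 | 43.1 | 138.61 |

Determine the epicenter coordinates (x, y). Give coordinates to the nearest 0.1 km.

144.0 km east, 168.1 km north

Circle about each station: (x + 181.3)² + (y + 59.4)² = 396.96²; (x + 192.2)² + (y + 167.4)² = 474.96²; (x − 84.1)² + (y − 43.1)² = 138.61².
Subtracting pairs of circle equations eliminates x²+y² and gives linear equations (the radical axes):
-21.8 x − 216.0 y = -39444.21
530.8 x + 205.0 y = 110896.88
Solving the 2×2 system: x ≈ 144.0, y ≈ 168.1 km.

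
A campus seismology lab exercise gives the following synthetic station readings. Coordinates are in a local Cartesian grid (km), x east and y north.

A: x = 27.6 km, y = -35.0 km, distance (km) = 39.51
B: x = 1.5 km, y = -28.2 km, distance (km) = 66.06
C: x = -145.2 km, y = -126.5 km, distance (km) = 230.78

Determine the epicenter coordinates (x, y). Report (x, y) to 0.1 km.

Circle about each station: (x − 27.6)² + (y + 35.0)² = 39.51²; (x − 1.5)² + (y + 28.2)² = 66.06²; (x + 145.2)² + (y + 126.5)² = 230.78².
Subtracting the A equation from the B and C equations removes the quadratic terms:
-52.2 x + 13.6 y = -3992.15
-345.6 x − 183.0 y = -16599.84
Solving the 2×2 system: x ≈ 67.1, y ≈ -36.0 km.

67.1 km east, -36.0 km north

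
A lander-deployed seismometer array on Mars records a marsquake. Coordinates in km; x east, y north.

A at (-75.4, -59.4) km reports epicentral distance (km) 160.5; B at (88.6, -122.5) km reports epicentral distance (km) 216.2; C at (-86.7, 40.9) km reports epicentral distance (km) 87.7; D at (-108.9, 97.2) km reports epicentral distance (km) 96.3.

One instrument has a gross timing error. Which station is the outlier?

Solve using three stations at a time. Using A, C, D (subtract circle equations pairwise → linear system) gives (x, y) ≈ (-12.8, 88.5).
Distances from that point to each station vs reported:
  A: calculated 160.6 vs reported 160.5 → residual 0.1 km
  B: calculated 234.1 vs reported 216.2 → residual 17.9 km
  C: calculated 87.9 vs reported 87.7 → residual 0.2 km
  D: calculated 96.5 vs reported 96.3 → residual 0.2 km
A, C, D are mutually consistent (residuals ≈ 0); B is off by 17.9 km.

B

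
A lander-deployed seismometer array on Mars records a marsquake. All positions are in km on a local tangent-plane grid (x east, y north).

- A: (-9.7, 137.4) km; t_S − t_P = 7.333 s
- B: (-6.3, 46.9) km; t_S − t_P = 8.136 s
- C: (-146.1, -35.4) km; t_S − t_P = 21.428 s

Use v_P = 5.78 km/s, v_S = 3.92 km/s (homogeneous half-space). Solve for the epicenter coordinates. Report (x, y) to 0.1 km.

Distance from S−P lag: d = Δt · v_P v_S / (v_P − v_S) = Δt · (5.78·3.92)/(5.78−3.92) ≈ 12.1815·Δt.
So d_A = 89.33, d_B = 99.11, d_C = 261.03 km.
Circle about each station: (x + 9.7)² + (y − 137.4)² = 89.33²; (x + 6.3)² + (y − 46.9)² = 99.11²; (x + 146.1)² + (y + 35.4)² = 261.03².
Subtracting the A equation from the B and C equations removes the quadratic terms:
6.8 x − 181.0 y = -18576.49
-272.8 x − 345.6 y = -56531.29
Solving the 2×2 system: x ≈ 73.7, y ≈ 105.4 km.
Check against A (with the unrounded x, y): √((x + 9.7)²+(y − 137.4)²) = 89.33 ≈ 89.33 km. ✓

x ≈ 73.7 km, y ≈ 105.4 km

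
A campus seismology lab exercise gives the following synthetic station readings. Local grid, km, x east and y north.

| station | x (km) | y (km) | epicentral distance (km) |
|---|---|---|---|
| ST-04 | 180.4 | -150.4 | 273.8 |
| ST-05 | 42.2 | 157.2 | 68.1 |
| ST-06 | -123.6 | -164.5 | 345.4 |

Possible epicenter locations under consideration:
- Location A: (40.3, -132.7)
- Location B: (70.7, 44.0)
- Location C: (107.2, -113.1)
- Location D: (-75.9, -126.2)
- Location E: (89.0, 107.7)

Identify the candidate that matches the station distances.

Location E

For each candidate, compare |candidate − station| to the reported distance:
Location A: residuals ST-04 132.6, ST-05 221.8, ST-06 178.4 → max 221.8 km
Location B: residuals ST-04 50.6, ST-05 48.6, ST-06 60.4 → max 60.4 km
Location C: residuals ST-04 191.6, ST-05 209.9, ST-06 108.9 → max 209.9 km
Location D: residuals ST-04 16.4, ST-05 238.9, ST-06 284.2 → max 284.2 km
Location E: residuals ST-04 0.0, ST-05 0.0, ST-06 0.0 → max 0.0 km
Only Location E has all residuals ≈ 0.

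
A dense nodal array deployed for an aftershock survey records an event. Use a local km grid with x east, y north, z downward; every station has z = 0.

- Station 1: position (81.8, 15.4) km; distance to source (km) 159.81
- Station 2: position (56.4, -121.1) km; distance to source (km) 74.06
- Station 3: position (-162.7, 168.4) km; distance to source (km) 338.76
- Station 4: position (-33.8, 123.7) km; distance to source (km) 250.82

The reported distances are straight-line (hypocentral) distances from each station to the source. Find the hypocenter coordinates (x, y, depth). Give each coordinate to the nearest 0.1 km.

Each station gives a sphere (x−x_i)² + (y−y_i)² + z² = d_i² (stations at z=0).
Subtracting the Station 1 sphere from Station 2 and Station 3: z² cancels, leaving linear equations in x and y:
-50.8 x − 273.0 y = 30972.12
-489.0 x + 306.0 y = -41317.65
Solving: x ≈ 12.092, y ≈ -115.701 km (keep extra digits for the depth step; rounded: 12.1, -115.7).
Then from the Station 1 sphere: z² = 159.81² − (x − 81.8)² − (y − 15.4)² with x = 12.092, y = -115.701, so z ≈ 59.098 ≈ 59.1 km.
Check against Station 4 (with the unrounded solution): distance 250.82 ≈ 250.82 km. ✓

(12.1, -115.7, 59.1)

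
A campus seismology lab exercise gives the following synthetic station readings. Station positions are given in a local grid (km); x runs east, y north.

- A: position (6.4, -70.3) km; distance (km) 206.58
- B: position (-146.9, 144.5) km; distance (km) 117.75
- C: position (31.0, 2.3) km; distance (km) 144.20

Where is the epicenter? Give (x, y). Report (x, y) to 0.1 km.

Circle about each station: (x − 6.4)² + (y + 70.3)² = 206.58²; (x + 146.9)² + (y − 144.5)² = 117.75²; (x − 31.0)² + (y − 2.3)² = 144.20².
Subtracting pairs of circle equations eliminates x²+y² and gives linear equations (the radical axes):
-306.6 x + 429.6 y = 66287.04
49.2 x + 145.2 y = 17864.90
Solving the 2×2 system: x ≈ -29.7, y ≈ 133.1 km.
Check against A (with the unrounded x, y): √((x − 6.4)²+(y + 70.3)²) = 206.58 ≈ 206.58 km. ✓

x ≈ -29.7 km, y ≈ 133.1 km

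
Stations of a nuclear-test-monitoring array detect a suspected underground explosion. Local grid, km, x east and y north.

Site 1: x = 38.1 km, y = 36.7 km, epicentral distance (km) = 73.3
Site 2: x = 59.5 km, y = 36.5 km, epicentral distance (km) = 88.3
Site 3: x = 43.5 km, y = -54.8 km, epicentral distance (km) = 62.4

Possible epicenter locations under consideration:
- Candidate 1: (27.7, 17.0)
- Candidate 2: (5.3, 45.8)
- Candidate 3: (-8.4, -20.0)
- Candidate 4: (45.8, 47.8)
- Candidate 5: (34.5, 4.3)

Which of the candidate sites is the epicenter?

Candidate 3

For each candidate, compare |candidate − station| to the reported distance:
Candidate 1: residuals Site 1 51.0, Site 2 51.0, Site 3 11.1 → max 51.0 km
Candidate 2: residuals Site 1 39.3, Site 2 33.3, Site 3 45.2 → max 45.2 km
Candidate 3: residuals Site 1 0.0, Site 2 0.0, Site 3 0.1 → max 0.1 km
Candidate 4: residuals Site 1 59.8, Site 2 70.5, Site 3 40.2 → max 70.5 km
Candidate 5: residuals Site 1 40.7, Site 2 47.5, Site 3 2.6 → max 47.5 km
Only Candidate 3 has all residuals ≈ 0.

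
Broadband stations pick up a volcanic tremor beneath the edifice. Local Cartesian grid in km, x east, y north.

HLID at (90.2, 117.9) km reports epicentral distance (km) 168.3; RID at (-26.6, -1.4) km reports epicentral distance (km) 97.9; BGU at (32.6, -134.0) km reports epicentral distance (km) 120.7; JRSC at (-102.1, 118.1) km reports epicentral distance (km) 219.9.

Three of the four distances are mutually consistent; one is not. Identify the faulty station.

HLID

Solve using three stations at a time. Using RID, BGU, JRSC (subtract circle equations pairwise → linear system) gives (x, y) ≈ (70.0, -19.0).
Distances from that point to each station vs reported:
  HLID: calculated 138.4 vs reported 168.3 → residual 29.9 km
  RID: calculated 98.2 vs reported 97.9 → residual 0.3 km
  BGU: calculated 120.9 vs reported 120.7 → residual 0.2 km
  JRSC: calculated 220.0 vs reported 219.9 → residual 0.1 km
RID, BGU, JRSC are mutually consistent (residuals ≈ 0); HLID is off by 29.9 km.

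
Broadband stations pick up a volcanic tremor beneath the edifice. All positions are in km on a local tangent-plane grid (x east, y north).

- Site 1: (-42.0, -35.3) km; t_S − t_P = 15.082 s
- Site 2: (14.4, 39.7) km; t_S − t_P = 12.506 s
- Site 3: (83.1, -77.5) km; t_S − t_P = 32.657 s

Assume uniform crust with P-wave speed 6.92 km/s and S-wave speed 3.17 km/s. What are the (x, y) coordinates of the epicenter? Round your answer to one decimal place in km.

Distance from S−P lag: d = Δt · v_P v_S / (v_P − v_S) = Δt · (6.92·3.17)/(6.92−3.17) ≈ 5.8497·Δt.
So d_Site 1 = 88.23, d_Site 2 = 73.16, d_Site 3 = 191.03 km.
Circle about each station: (x + 42.0)² + (y + 35.3)² = 88.23²; (x − 14.4)² + (y − 39.7)² = 73.16²; (x − 83.1)² + (y + 77.5)² = 191.03².
Subtracting the Site 1 equation from the Site 2 and Site 3 equations removes the quadratic terms:
112.8 x + 150.0 y = 1205.51
250.2 x − 84.4 y = -18806.16
Solving the 2×2 system: x ≈ -57.8, y ≈ 51.5 km.

(-57.8, 51.5)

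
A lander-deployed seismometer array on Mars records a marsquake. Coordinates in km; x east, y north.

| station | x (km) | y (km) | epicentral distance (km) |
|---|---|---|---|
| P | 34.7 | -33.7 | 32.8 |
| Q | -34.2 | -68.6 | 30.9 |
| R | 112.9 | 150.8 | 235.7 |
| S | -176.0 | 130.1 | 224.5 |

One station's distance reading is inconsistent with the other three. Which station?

P

Solve using three stations at a time. Using Q, R, S (subtract circle equations pairwise → linear system) gives (x, y) ≈ (-27.7, -38.4).
Distances from that point to each station vs reported:
  P: calculated 62.5 vs reported 32.8 → residual 29.7 km
  Q: calculated 30.9 vs reported 30.9 → residual 0.0 km
  R: calculated 235.7 vs reported 235.7 → residual 0.0 km
  S: calculated 224.5 vs reported 224.5 → residual 0.0 km
Q, R, S are mutually consistent (residuals ≈ 0); P is off by 29.7 km.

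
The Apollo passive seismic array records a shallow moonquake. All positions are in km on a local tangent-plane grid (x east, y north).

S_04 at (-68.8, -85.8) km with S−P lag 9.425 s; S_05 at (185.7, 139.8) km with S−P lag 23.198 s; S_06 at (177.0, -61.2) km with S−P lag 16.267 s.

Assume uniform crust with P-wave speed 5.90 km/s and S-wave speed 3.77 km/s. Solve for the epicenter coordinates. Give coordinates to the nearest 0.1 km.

x ≈ 10.5 km, y ≈ -27.5 km

Distance from S−P lag: d = Δt · v_P v_S / (v_P − v_S) = Δt · (5.90·3.77)/(5.90−3.77) ≈ 10.4427·Δt.
So d_S_04 = 98.42, d_S_05 = 242.25, d_S_06 = 169.87 km.
Circle about each station: (x + 68.8)² + (y + 85.8)² = 98.42²; (x − 185.7)² + (y − 139.8)² = 242.25²; (x − 177.0)² + (y + 61.2)² = 169.87².
Subtracting the S_04 equation from the S_05 and S_06 equations removes the quadratic terms:
509.0 x + 451.2 y = -7065.12
491.6 x + 49.2 y = 3810.04
Solving the 2×2 system: x ≈ 10.5, y ≈ -27.5 km.
Check against S_04 (with the unrounded x, y): √((x + 68.8)²+(y + 85.8)²) = 98.42 ≈ 98.42 km. ✓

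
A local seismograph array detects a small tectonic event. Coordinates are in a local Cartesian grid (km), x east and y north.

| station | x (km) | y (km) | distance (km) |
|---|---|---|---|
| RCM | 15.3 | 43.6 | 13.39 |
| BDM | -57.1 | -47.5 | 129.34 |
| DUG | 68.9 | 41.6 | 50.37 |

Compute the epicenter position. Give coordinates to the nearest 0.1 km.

20.6 km east, 55.9 km north

Circle about each station: (x − 15.3)² + (y − 43.6)² = 13.39²; (x + 57.1)² + (y + 47.5)² = 129.34²; (x − 68.9)² + (y − 41.6)² = 50.37².
Subtracting the RCM equation from the BDM and DUG equations removes the quadratic terms:
-144.8 x − 182.2 y = -13167.93
107.2 x − 4.0 y = 1984.88
Solving the 2×2 system: x ≈ 20.6, y ≈ 55.9 km.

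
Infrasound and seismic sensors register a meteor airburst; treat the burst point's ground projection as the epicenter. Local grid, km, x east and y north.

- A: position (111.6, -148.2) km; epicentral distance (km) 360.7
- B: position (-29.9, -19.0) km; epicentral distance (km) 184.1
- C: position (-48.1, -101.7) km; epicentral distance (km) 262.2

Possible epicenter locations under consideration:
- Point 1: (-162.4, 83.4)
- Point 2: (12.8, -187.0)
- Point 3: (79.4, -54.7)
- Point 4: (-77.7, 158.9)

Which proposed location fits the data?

Point 4

For each candidate, compare |candidate − station| to the reported distance:
Point 1: residuals A 1.9, B 16.6, C 44.7 → max 44.7 km
Point 2: residuals A 254.6, B 10.8, C 157.4 → max 254.6 km
Point 3: residuals A 261.8, B 69.1, C 126.3 → max 261.8 km
Point 4: residuals A 0.1, B 0.1, C 0.1 → max 0.1 km
Only Point 4 has all residuals ≈ 0.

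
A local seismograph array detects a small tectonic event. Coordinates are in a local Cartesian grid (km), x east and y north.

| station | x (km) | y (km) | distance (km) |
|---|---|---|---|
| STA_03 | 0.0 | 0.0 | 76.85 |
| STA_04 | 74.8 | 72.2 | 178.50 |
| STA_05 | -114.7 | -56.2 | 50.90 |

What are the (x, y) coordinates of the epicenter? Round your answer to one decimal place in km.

x ≈ -69.4 km, y ≈ -33.0 km

Circle about each station: x² + y² = 76.85²; (x − 74.8)² + (y − 72.2)² = 178.50²; (x + 114.7)² + (y + 56.2)² = 50.90².
Subtracting the STA_03 equation from the STA_04 and STA_05 equations removes the quadratic terms:
149.6 x + 144.4 y = -15148.45
-229.4 x − 112.4 y = 19629.64
Solving the 2×2 system: x ≈ -69.4, y ≈ -33.0 km.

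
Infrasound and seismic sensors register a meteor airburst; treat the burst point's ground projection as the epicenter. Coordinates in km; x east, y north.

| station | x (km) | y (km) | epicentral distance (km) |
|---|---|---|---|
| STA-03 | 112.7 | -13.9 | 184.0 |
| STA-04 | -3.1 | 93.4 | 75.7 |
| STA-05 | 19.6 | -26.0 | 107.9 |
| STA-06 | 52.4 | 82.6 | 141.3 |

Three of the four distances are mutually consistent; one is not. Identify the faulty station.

STA-06

Solve using three stations at a time. Using STA-03, STA-04, STA-05 (subtract circle equations pairwise → linear system) gives (x, y) ≈ (-61.6, 45.2).
Distances from that point to each station vs reported:
  STA-03: calculated 184.1 vs reported 184.0 → residual 0.1 km
  STA-04: calculated 75.8 vs reported 75.7 → residual 0.1 km
  STA-05: calculated 108.0 vs reported 107.9 → residual 0.1 km
  STA-06: calculated 120.0 vs reported 141.3 → residual 21.3 km
STA-03, STA-04, STA-05 are mutually consistent (residuals ≈ 0); STA-06 is off by 21.3 km.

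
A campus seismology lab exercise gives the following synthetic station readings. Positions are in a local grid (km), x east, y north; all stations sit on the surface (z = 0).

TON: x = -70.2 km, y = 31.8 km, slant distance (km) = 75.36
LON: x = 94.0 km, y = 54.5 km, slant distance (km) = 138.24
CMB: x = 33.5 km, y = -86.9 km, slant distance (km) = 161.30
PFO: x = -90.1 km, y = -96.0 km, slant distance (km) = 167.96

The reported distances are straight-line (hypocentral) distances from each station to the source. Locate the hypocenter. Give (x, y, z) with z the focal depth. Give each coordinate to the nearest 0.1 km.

x ≈ -29.7 km, y ≈ 48.2 km, depth ≈ 61.4 km

Each station gives a sphere (x−x_i)² + (y−y_i)² + z² = d_i² (stations at z=0).
Subtracting the TON sphere from LON and CMB: z² cancels, leaving linear equations in x and y:
328.4 x + 45.4 y = -7564.20
207.4 x − 237.4 y = -17603.98
Solving: x ≈ -29.698, y ≈ 48.208 km (keep extra digits for the depth step; rounded: -29.7, 48.2).
Then from the TON sphere: z² = 75.36² − (x + 70.2)² − (y − 31.8)² with x = -29.698, y = 48.208, so z ≈ 61.396 ≈ 61.4 km.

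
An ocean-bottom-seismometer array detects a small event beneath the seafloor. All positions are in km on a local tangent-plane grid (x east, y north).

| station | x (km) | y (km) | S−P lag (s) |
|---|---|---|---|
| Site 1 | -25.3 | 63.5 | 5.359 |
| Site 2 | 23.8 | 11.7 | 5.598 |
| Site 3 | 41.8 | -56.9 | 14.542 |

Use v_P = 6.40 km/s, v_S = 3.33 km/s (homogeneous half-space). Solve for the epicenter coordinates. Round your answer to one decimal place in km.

-10.9 km east, 29.2 km north

Distance from S−P lag: d = Δt · v_P v_S / (v_P − v_S) = Δt · (6.40·3.33)/(6.40−3.33) ≈ 6.9420·Δt.
So d_Site 1 = 37.20, d_Site 2 = 38.86, d_Site 3 = 100.95 km.
Circle about each station: (x + 25.3)² + (y − 63.5)² = 37.20²; (x − 23.8)² + (y − 11.7)² = 38.86²; (x − 41.8)² + (y + 56.9)² = 100.95².
Subtracting pairs of circle equations eliminates x²+y² and gives linear equations (the radical axes):
98.2 x − 103.6 y = -4095.27
134.2 x − 240.8 y = -8494.55
Solving the 2×2 system: x ≈ -10.9, y ≈ 29.2 km.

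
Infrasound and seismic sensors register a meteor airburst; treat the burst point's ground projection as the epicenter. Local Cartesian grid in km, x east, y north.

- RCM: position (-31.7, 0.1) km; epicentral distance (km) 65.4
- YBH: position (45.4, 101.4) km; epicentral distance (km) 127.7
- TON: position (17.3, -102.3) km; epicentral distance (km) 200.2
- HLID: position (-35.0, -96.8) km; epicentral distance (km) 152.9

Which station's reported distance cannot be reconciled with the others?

Solve using three stations at a time. Using RCM, YBH, HLID (subtract circle equations pairwise → linear system) gives (x, y) ≈ (-72.2, 51.5).
Distances from that point to each station vs reported:
  RCM: calculated 65.5 vs reported 65.4 → residual 0.1 km
  YBH: calculated 127.7 vs reported 127.7 → residual 0.0 km
  TON: calculated 178.0 vs reported 200.2 → residual 22.2 km
  HLID: calculated 152.9 vs reported 152.9 → residual 0.0 km
RCM, YBH, HLID are mutually consistent (residuals ≈ 0); TON is off by 22.2 km.

TON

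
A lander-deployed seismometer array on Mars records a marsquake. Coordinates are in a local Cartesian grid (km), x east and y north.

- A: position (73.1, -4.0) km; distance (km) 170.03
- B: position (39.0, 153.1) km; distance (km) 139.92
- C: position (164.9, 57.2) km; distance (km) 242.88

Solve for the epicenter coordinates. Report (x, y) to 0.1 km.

Circle about each station: (x − 73.1)² + (y + 4.0)² = 170.03²; (x − 39.0)² + (y − 153.1)² = 139.92²; (x − 164.9)² + (y − 57.2)² = 242.88².
Subtracting pairs of circle equations eliminates x²+y² and gives linear equations (the radical axes):
-68.2 x + 314.2 y = 28933.59
183.6 x + 122.4 y = -4976.25
Solving the 2×2 system: x ≈ -77.3, y ≈ 75.3 km.

(-77.3, 75.3)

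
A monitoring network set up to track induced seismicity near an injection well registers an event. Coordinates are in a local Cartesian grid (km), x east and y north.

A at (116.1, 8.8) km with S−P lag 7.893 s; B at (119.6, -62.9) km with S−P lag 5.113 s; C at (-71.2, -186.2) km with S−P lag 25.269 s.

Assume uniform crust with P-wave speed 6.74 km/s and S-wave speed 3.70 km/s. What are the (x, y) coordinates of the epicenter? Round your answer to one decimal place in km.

81.3 km east, -45.8 km north

Distance from S−P lag: d = Δt · v_P v_S / (v_P − v_S) = Δt · (6.74·3.70)/(6.74−3.70) ≈ 8.2033·Δt.
So d_A = 64.75, d_B = 41.94, d_C = 207.29 km.
Circle about each station: (x − 116.1)² + (y − 8.8)² = 64.75²; (x − 119.6)² + (y + 62.9)² = 41.94²; (x + 71.2)² + (y + 186.2)² = 207.29².
Subtracting pairs of circle equations eliminates x²+y² and gives linear equations (the radical axes):
7.0 x − 143.4 y = 7137.52
-374.6 x − 390.0 y = -12593.35
Solving the 2×2 system: x ≈ 81.3, y ≈ -45.8 km.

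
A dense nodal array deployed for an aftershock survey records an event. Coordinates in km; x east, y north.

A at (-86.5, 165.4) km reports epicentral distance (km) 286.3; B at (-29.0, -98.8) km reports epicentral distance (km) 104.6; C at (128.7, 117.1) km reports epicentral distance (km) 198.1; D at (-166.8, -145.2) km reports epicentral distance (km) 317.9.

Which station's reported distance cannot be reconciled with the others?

D

Solve using three stations at a time. Using A, B, C (subtract circle equations pairwise → linear system) gives (x, y) ≈ (72.3, -72.8).
Distances from that point to each station vs reported:
  A: calculated 286.3 vs reported 286.3 → residual 0.0 km
  B: calculated 104.6 vs reported 104.6 → residual 0.0 km
  C: calculated 198.1 vs reported 198.1 → residual 0.0 km
  D: calculated 249.8 vs reported 317.9 → residual 68.1 km
A, B, C are mutually consistent (residuals ≈ 0); D is off by 68.1 km.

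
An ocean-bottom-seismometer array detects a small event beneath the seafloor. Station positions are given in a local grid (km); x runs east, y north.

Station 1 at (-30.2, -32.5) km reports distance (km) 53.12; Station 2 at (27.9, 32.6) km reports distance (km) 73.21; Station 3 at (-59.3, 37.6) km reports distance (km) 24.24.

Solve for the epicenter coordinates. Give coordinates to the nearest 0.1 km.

(-44.0, 18.8)

Circle about each station: (x + 30.2)² + (y + 32.5)² = 53.12²; (x − 27.9)² + (y − 32.6)² = 73.21²; (x + 59.3)² + (y − 37.6)² = 24.24².
Subtracting the Station 1 equation from the Station 2 and Station 3 equations removes the quadratic terms:
116.2 x + 130.2 y = -2665.09
-58.2 x + 140.2 y = 5196.12
Solving the 2×2 system: x ≈ -44.0, y ≈ 18.8 km.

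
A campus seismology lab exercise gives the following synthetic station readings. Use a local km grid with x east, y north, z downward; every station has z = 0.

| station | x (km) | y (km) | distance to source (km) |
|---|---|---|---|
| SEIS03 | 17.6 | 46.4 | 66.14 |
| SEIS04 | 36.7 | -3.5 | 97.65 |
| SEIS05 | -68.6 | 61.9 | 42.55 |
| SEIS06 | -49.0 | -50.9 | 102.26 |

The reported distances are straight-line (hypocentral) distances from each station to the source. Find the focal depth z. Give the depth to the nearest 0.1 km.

29.3 km

Each station gives a sphere (x−x_i)² + (y−y_i)² + z² = d_i² (stations at z=0).
Subtracting the SEIS03 sphere from SEIS04 and SEIS05: z² cancels, leaving linear equations in x and y:
38.2 x − 99.8 y = -6264.60
-172.4 x + 31.0 y = 8638.85
Solving: x ≈ -41.692, y ≈ 46.813 km (keep extra digits for the depth step; rounded: -41.7, 46.8).
Then from the SEIS03 sphere: z² = 66.14² − (x − 17.6)² − (y − 46.4)² with x = -41.692, y = 46.813, so z ≈ 29.305 ≈ 29.3 km.
Check against SEIS06 (with the unrounded solution): distance 102.27 ≈ 102.26 km. ✓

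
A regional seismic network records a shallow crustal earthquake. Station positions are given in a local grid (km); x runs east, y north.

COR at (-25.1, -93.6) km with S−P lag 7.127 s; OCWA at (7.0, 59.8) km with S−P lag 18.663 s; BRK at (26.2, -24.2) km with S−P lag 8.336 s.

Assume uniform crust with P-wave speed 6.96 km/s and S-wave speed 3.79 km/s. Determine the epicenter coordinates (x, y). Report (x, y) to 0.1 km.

Distance from S−P lag: d = Δt · v_P v_S / (v_P − v_S) = Δt · (6.96·3.79)/(6.96−3.79) ≈ 8.3213·Δt.
So d_COR = 59.31, d_OCWA = 155.30, d_BRK = 69.37 km.
Circle about each station: (x + 25.1)² + (y + 93.6)² = 59.31²; (x − 7.0)² + (y − 59.8)² = 155.30²; (x − 26.2)² + (y + 24.2)² = 69.37².
Subtracting the COR equation from the OCWA and BRK equations removes the quadratic terms:
64.2 x + 306.8 y = -26366.34
102.6 x + 138.8 y = -9413.41
Solving the 2×2 system: x ≈ 34.2, y ≈ -93.1 km.

(34.2, -93.1)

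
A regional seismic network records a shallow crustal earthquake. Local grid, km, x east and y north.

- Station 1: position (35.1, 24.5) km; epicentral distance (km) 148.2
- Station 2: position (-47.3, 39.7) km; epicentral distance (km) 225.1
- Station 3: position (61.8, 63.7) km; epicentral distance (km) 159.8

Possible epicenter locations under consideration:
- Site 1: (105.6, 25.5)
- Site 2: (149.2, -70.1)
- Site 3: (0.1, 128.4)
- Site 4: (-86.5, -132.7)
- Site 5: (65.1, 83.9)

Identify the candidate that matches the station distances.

For each candidate, compare |candidate − station| to the reported distance:
Site 1: residuals Station 1 77.7, Station 2 71.5, Station 3 101.7 → max 101.7 km
Site 2: residuals Station 1 0.0, Station 2 0.0, Station 3 0.0 → max 0.0 km
Site 3: residuals Station 1 38.6, Station 2 124.5, Station 3 70.4 → max 124.5 km
Site 4: residuals Station 1 50.5, Station 2 48.3, Station 3 86.3 → max 86.3 km
Site 5: residuals Station 1 81.7, Station 2 104.3, Station 3 139.3 → max 139.3 km
Only Site 2 has all residuals ≈ 0.

Site 2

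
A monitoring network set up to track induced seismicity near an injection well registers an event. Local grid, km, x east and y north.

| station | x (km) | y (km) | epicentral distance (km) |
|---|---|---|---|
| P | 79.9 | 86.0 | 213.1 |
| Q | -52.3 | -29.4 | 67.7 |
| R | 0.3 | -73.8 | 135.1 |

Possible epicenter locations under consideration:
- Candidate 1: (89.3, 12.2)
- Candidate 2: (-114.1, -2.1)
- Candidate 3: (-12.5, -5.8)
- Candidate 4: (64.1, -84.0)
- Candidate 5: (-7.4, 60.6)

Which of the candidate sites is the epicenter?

For each candidate, compare |candidate − station| to the reported distance:
Candidate 1: residuals P 138.7, Q 79.9, R 11.3 → max 138.7 km
Candidate 2: residuals P 0.0, Q 0.1, R 0.1 → max 0.1 km
Candidate 3: residuals P 82.9, Q 21.4, R 65.9 → max 82.9 km
Candidate 4: residuals P 42.4, Q 60.9, R 70.5 → max 70.5 km
Candidate 5: residuals P 122.2, Q 32.9, R 0.5 → max 122.2 km
Only Candidate 2 has all residuals ≈ 0.

Candidate 2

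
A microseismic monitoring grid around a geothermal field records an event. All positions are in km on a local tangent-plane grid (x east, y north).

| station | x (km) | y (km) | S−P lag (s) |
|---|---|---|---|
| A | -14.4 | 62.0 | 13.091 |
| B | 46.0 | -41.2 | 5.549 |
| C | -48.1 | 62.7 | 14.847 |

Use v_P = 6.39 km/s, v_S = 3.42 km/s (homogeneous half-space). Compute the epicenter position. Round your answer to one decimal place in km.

Distance from S−P lag: d = Δt · v_P v_S / (v_P − v_S) = Δt · (6.39·3.42)/(6.39−3.42) ≈ 7.3582·Δt.
So d_A = 96.33, d_B = 40.83, d_C = 109.25 km.
Circle about each station: (x + 14.4)² + (y − 62.0)² = 96.33²; (x − 46.0)² + (y + 41.2)² = 40.83²; (x + 48.1)² + (y − 62.7)² = 109.25².
Subtracting the A equation from the B and C equations removes the quadratic terms:
120.8 x − 206.4 y = 7374.46
-67.4 x + 1.4 y = -462.55
Solving the 2×2 system: x ≈ 6.2, y ≈ -32.1 km.
Check against A (with the unrounded x, y): √((x + 14.4)²+(y − 62.0)²) = 96.33 ≈ 96.33 km. ✓

x ≈ 6.2 km, y ≈ -32.1 km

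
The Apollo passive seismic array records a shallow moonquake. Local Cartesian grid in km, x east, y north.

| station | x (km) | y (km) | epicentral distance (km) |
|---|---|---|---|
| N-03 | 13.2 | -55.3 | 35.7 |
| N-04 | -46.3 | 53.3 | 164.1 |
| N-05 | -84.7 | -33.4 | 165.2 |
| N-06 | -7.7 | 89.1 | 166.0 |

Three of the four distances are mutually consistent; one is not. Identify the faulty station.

N-03

Solve using three stations at a time. Using N-04, N-05, N-06 (subtract circle equations pairwise → linear system) gives (x, y) ≈ (79.2, -52.0).
Distances from that point to each station vs reported:
  N-03: calculated 66.1 vs reported 35.7 → residual 30.4 km
  N-04: calculated 163.8 vs reported 164.1 → residual 0.3 km
  N-05: calculated 164.9 vs reported 165.2 → residual 0.3 km
  N-06: calculated 165.7 vs reported 166.0 → residual 0.3 km
N-04, N-05, N-06 are mutually consistent (residuals ≈ 0); N-03 is off by 30.4 km.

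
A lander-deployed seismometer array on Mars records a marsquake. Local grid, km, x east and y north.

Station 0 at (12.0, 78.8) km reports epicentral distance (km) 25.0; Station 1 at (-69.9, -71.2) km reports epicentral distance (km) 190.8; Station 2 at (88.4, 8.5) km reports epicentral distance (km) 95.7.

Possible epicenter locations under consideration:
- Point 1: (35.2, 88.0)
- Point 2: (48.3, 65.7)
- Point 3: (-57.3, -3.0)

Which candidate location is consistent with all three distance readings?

Point 1

For each candidate, compare |candidate − station| to the reported distance:
Point 1: residuals Station 0 0.0, Station 1 0.0, Station 2 0.0 → max 0.0 km
Point 2: residuals Station 0 13.6, Station 1 9.9, Station 2 25.8 → max 25.8 km
Point 3: residuals Station 0 82.2, Station 1 121.4, Station 2 50.5 → max 121.4 km
Only Point 1 has all residuals ≈ 0.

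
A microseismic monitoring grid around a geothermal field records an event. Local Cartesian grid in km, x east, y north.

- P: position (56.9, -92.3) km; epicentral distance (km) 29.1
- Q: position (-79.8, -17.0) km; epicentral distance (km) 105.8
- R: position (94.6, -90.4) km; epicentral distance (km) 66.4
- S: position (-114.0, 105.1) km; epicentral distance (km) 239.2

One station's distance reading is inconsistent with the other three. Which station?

Q

Solve using three stations at a time. Using P, R, S (subtract circle equations pairwise → linear system) gives (x, y) ≈ (28.3, -87.2).
Distances from that point to each station vs reported:
  P: calculated 29.1 vs reported 29.1 → residual 0.0 km
  Q: calculated 128.9 vs reported 105.8 → residual 23.1 km
  R: calculated 66.4 vs reported 66.4 → residual 0.0 km
  S: calculated 239.2 vs reported 239.2 → residual 0.0 km
P, R, S are mutually consistent (residuals ≈ 0); Q is off by 23.1 km.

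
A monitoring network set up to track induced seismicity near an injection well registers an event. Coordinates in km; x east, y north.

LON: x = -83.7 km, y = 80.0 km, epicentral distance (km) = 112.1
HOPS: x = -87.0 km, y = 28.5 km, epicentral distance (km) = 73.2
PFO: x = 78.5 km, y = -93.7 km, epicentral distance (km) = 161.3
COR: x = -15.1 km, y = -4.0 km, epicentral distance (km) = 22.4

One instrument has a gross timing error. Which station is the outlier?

Solve using three stations at a time. Using LON, HOPS, COR (subtract circle equations pairwise → linear system) gives (x, y) ≈ (-31.5, -19.2).
Distances from that point to each station vs reported:
  LON: calculated 112.1 vs reported 112.1 → residual 0.0 km
  HOPS: calculated 73.2 vs reported 73.2 → residual 0.0 km
  PFO: calculated 132.9 vs reported 161.3 → residual 28.4 km
  COR: calculated 22.3 vs reported 22.4 → residual 0.1 km
LON, HOPS, COR are mutually consistent (residuals ≈ 0); PFO is off by 28.4 km.

PFO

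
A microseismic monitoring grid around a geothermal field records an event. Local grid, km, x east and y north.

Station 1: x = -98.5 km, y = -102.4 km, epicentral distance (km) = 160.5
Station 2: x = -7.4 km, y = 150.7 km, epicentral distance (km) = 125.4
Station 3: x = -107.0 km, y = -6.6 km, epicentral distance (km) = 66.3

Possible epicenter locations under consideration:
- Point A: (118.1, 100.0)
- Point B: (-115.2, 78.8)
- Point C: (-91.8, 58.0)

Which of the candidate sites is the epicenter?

Point C

For each candidate, compare |candidate − station| to the reported distance:
Point A: residuals Station 1 135.9, Station 2 10.0, Station 3 182.8 → max 182.8 km
Point B: residuals Station 1 21.5, Station 2 4.2, Station 3 19.5 → max 21.5 km
Point C: residuals Station 1 0.0, Station 2 0.0, Station 3 0.1 → max 0.1 km
Only Point C has all residuals ≈ 0.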